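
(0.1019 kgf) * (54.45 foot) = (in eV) 1.035e+20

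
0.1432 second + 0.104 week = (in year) 0.001995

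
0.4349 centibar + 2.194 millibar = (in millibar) 6.543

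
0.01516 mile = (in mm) 2.44e+04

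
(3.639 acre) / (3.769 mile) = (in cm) 242.8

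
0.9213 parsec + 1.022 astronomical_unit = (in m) 2.843e+16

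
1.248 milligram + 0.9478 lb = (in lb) 0.9478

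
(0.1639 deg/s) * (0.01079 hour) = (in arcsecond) 2.292e+04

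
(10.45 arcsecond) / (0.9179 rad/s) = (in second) 5.519e-05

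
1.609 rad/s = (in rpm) 15.36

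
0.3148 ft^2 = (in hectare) 2.925e-06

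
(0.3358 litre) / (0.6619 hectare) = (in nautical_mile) 2.739e-11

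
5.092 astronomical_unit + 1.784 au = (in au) 6.876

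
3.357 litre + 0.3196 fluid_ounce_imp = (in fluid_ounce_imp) 118.5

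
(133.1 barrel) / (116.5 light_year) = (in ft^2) 2.067e-16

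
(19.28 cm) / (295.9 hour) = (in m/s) 1.81e-07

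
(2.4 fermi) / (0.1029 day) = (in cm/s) 2.699e-17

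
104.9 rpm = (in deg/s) 629.4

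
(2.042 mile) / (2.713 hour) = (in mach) 0.0009882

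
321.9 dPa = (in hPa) 0.3219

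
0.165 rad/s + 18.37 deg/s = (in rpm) 4.637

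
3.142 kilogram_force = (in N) 30.81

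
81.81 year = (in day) 2.986e+04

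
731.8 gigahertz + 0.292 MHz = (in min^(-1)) 4.391e+13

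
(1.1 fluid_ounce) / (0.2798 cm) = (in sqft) 0.1251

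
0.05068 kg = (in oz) 1.788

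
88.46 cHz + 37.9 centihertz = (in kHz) 0.001264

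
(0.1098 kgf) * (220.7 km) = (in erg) 2.376e+12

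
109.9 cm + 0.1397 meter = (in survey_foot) 4.064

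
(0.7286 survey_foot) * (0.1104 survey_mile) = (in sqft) 424.7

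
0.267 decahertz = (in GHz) 2.67e-09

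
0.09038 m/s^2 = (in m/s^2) 0.09038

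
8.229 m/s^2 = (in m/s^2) 8.229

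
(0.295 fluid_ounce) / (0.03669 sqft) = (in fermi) 2.559e+12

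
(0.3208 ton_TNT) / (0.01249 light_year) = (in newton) 1.136e-05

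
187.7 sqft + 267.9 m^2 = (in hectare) 0.02853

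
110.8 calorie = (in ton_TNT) 1.108e-07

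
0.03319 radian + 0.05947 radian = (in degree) 5.309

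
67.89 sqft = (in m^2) 6.307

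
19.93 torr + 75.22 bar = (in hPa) 7.525e+04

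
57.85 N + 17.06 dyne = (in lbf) 13.01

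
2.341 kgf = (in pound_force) 5.161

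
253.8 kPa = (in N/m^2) 2.538e+05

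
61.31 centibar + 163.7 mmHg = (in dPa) 8.313e+05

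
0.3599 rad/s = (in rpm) 3.437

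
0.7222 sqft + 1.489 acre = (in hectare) 0.6026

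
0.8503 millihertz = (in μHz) 850.3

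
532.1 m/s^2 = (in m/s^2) 532.1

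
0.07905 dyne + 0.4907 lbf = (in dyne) 2.183e+05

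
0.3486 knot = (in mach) 0.0005267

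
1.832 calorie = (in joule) 7.665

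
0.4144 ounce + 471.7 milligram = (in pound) 0.02694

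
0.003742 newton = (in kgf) 0.0003816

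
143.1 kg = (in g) 1.431e+05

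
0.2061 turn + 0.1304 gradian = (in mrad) 1297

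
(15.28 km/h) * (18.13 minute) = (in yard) 5049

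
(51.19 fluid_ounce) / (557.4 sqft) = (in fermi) 2.923e+10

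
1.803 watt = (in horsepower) 0.002418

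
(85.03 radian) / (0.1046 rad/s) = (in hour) 0.2258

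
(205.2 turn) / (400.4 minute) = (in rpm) 0.5125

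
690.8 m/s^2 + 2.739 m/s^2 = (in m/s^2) 693.5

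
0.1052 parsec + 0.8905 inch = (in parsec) 0.1052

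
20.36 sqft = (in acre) 0.0004674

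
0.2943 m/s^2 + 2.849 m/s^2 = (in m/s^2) 3.143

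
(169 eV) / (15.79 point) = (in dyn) 4.861e-10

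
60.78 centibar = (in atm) 0.5999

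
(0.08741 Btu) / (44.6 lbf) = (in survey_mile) 0.0002888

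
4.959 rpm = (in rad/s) 0.5193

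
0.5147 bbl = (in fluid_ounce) 2767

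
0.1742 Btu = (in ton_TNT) 4.393e-08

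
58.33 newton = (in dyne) 5.833e+06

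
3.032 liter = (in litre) 3.032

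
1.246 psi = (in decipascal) 8.591e+04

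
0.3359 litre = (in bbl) 0.002113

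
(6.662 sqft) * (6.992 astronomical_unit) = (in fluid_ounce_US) 2.189e+16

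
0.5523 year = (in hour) 4838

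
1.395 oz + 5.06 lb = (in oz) 82.36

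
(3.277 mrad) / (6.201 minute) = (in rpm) 8.411e-05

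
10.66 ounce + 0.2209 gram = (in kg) 0.3024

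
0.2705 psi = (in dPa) 1.865e+04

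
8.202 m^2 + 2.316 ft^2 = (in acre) 0.00208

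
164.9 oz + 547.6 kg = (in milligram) 5.523e+08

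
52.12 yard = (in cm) 4766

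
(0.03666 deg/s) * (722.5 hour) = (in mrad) 1.664e+06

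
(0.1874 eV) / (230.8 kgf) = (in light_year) 1.402e-39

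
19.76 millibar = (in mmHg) 14.82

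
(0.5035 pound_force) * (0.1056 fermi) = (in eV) 1476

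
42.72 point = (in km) 1.507e-05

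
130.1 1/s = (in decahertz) 13.01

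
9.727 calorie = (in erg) 4.07e+08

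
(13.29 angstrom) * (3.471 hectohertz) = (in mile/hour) 1.032e-06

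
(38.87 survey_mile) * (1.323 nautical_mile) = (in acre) 3.787e+04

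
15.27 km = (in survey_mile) 9.488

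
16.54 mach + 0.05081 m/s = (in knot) 1.095e+04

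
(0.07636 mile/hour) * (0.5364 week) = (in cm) 1.107e+06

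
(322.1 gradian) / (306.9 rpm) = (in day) 1.822e-06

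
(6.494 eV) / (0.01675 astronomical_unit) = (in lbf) 9.335e-29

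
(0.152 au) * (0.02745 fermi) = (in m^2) 6.242e-07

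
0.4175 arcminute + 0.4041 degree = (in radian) 0.007174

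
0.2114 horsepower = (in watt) 157.6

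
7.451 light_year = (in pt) 1.998e+20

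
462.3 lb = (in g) 2.097e+05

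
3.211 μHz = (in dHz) 3.211e-05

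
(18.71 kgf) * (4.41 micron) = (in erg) 8092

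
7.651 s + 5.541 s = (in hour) 0.003664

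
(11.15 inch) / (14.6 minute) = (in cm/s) 0.03233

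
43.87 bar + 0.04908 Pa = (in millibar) 4.387e+04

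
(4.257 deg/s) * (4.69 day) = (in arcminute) 1.035e+08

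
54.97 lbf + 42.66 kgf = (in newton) 662.9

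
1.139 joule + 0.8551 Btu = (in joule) 903.3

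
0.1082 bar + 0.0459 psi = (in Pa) 1.114e+04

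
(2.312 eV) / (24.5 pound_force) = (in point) 9.635e-18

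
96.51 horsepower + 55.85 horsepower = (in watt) 1.136e+05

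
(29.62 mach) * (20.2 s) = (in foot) 6.684e+05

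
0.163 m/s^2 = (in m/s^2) 0.163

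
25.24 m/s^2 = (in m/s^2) 25.24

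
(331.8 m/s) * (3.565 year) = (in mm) 3.73e+13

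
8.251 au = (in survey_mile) 7.67e+08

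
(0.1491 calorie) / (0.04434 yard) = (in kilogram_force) 1.569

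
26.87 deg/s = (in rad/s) 0.469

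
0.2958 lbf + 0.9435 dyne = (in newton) 1.316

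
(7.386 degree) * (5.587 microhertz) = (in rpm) 6.878e-06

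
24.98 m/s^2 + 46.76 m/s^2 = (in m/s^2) 71.74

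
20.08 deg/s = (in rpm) 3.347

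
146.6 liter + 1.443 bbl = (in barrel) 2.365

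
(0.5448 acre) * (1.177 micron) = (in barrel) 0.01632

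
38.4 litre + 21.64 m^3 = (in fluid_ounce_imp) 7.63e+05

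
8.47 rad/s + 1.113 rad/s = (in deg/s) 549.1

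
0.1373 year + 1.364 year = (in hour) 1.315e+04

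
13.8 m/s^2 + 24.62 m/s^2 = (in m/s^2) 38.42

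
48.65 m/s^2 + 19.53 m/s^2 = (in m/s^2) 68.18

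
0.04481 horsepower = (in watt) 33.41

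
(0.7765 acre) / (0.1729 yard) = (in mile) 12.35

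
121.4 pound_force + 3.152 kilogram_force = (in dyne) 5.709e+07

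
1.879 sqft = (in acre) 4.314e-05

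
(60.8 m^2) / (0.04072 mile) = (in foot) 3.044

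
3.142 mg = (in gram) 0.003142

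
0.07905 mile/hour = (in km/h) 0.1272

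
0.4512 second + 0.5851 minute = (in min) 0.5926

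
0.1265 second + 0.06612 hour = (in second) 238.2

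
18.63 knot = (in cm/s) 958.4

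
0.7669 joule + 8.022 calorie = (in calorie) 8.205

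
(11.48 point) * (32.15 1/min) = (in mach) 6.373e-06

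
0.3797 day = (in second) 3.281e+04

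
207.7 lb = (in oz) 3323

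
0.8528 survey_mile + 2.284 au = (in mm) 3.417e+14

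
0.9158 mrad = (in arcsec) 188.9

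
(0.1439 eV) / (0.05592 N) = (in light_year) 4.358e-35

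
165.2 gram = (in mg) 1.652e+05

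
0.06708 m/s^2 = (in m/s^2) 0.06708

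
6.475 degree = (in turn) 0.01799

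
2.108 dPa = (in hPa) 0.002108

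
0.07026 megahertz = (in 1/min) 4.216e+06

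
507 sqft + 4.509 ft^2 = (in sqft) 511.5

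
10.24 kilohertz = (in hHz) 102.4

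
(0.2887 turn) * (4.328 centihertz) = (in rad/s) 0.07851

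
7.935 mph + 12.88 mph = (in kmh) 33.5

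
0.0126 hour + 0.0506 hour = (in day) 0.002633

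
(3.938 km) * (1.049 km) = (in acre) 1021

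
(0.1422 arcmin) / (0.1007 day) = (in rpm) 4.54e-08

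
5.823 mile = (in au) 6.264e-08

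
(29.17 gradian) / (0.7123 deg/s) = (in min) 0.6143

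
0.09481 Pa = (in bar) 9.481e-07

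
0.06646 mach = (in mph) 50.62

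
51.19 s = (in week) 8.464e-05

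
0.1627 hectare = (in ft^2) 1.751e+04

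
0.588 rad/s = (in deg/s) 33.69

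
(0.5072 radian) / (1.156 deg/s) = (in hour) 0.006983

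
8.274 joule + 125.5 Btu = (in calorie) 3.165e+04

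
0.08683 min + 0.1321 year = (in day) 48.22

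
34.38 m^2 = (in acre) 0.008495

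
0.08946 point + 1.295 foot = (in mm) 394.7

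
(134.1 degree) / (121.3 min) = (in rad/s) 0.0003216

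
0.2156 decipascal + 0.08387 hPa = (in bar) 8.409e-05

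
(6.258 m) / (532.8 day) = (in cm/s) 1.359e-05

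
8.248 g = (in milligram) 8248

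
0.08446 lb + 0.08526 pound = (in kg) 0.07698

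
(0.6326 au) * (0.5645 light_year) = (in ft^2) 5.44e+27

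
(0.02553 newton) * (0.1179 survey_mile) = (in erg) 4.844e+07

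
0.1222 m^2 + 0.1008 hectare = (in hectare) 0.1008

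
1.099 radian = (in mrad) 1099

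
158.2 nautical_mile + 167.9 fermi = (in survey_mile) 182.1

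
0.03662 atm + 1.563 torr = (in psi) 0.5684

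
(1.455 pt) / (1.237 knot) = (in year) 2.558e-11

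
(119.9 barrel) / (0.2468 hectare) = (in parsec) 2.503e-19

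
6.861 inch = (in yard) 0.1906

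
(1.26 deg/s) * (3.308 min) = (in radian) 4.365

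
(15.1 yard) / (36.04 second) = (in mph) 0.857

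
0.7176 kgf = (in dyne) 7.037e+05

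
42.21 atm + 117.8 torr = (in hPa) 4.293e+04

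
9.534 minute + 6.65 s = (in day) 0.006698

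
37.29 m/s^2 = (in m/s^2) 37.29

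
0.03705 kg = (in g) 37.05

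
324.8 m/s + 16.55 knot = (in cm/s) 3.333e+04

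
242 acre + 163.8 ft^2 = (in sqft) 1.054e+07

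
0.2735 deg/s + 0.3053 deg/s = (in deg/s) 0.5788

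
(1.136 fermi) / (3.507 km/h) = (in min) 1.944e-17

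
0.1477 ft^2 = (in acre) 3.391e-06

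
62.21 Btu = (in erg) 6.564e+11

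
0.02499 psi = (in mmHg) 1.292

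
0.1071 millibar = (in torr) 0.08033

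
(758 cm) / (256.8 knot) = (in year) 1.819e-09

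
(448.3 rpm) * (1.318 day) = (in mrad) 5.346e+09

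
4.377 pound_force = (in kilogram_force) 1.985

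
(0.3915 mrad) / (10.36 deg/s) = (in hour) 6.014e-07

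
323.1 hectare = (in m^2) 3.231e+06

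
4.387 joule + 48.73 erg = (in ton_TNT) 1.049e-09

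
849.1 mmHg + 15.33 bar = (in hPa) 1.646e+04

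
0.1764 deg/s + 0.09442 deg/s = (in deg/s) 0.2708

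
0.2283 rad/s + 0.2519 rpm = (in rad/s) 0.2547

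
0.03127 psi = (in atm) 0.002128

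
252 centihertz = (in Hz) 2.52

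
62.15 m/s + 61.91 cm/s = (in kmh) 226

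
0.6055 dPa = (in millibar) 0.0006055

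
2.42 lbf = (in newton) 10.76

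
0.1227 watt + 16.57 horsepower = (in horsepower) 16.57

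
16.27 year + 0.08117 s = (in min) 8.552e+06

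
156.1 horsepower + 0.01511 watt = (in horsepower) 156.1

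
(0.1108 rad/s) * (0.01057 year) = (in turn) 5878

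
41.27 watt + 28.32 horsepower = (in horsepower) 28.38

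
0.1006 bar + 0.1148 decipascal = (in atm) 0.09928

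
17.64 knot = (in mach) 0.02665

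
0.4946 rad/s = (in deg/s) 28.34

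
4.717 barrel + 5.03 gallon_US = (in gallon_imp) 169.2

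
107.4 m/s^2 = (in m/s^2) 107.4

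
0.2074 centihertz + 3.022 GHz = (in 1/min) 1.813e+11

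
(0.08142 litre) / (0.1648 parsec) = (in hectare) 1.601e-24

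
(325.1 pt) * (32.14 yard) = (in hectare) 0.0003371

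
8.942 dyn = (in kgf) 9.118e-06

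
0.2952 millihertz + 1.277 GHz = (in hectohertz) 1.277e+07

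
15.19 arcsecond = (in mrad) 0.07364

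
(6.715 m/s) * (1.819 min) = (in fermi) 7.329e+17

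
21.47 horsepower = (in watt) 1.601e+04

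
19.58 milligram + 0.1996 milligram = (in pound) 4.361e-05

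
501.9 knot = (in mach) 0.7583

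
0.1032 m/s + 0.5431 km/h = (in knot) 0.4939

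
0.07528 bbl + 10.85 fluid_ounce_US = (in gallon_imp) 2.703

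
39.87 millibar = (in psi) 0.5783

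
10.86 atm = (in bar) 11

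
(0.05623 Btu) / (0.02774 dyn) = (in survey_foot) 7.017e+08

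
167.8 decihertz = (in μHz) 1.678e+07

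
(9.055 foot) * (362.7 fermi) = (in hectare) 1.001e-16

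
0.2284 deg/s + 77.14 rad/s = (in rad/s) 77.14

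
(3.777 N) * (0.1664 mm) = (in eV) 3.923e+15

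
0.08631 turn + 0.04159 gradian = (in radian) 0.543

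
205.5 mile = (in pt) 9.375e+08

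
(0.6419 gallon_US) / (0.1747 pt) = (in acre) 0.009742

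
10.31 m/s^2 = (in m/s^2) 10.31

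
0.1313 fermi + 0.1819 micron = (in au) 1.216e-18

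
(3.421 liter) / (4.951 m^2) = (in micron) 691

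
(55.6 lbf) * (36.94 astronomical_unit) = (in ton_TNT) 3.267e+05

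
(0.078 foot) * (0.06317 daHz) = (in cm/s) 1.502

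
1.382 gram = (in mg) 1382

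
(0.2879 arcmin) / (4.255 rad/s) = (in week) 3.254e-11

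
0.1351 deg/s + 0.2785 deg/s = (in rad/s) 0.007219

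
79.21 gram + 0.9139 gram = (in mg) 8.012e+04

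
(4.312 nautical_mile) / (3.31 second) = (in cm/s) 2.413e+05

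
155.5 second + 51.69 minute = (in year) 0.0001033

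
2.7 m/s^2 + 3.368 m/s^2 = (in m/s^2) 6.068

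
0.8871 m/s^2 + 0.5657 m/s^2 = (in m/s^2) 1.453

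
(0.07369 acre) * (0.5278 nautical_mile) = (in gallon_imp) 6.412e+07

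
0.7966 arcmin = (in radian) 0.0002317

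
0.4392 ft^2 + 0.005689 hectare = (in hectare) 0.005693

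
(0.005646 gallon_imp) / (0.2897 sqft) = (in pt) 2.703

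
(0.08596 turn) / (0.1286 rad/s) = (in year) 1.332e-07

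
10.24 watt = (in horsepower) 0.01373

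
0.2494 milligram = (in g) 0.0002494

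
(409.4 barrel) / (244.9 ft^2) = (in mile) 0.001778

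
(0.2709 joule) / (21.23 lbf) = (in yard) 0.003137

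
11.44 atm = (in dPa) 1.159e+07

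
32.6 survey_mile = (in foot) 1.721e+05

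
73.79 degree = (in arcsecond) 2.656e+05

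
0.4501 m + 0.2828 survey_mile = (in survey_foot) 1495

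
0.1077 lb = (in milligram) 4.885e+04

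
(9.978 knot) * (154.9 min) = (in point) 1.352e+08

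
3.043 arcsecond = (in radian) 1.475e-05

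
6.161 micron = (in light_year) 6.512e-22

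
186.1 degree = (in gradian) 206.8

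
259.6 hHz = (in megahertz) 0.02596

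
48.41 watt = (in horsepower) 0.06492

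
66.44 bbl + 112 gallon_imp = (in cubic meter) 11.07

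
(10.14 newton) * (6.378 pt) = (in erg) 2.282e+05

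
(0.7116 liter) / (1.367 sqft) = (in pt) 15.88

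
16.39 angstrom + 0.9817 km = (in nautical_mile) 0.5301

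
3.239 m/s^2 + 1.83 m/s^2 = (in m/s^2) 5.069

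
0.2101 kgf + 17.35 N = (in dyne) 1.941e+06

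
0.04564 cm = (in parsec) 1.479e-20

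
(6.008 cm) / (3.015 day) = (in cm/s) 2.306e-05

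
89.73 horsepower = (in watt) 6.691e+04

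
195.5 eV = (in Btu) 2.969e-20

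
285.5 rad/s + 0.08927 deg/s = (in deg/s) 1.636e+04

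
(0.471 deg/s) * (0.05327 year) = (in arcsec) 2.848e+09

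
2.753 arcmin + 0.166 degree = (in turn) 0.0005886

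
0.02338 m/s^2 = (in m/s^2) 0.02338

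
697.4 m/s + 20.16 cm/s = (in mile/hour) 1560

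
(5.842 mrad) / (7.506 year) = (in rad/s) 2.468e-11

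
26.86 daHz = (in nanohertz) 2.686e+11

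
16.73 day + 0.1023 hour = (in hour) 401.6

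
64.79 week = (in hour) 1.088e+04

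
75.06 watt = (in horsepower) 0.1007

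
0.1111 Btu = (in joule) 117.2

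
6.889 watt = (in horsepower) 0.009238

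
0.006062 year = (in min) 3186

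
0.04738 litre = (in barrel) 0.000298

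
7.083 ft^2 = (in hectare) 6.58e-05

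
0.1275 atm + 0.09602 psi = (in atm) 0.134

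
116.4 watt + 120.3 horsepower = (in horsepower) 120.5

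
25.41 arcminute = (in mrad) 7.391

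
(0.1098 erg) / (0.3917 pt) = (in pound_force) 1.786e-05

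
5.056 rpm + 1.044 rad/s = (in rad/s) 1.573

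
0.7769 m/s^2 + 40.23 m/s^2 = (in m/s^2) 41.01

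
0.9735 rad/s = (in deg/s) 55.78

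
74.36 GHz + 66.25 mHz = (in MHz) 7.436e+04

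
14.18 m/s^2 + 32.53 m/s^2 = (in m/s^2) 46.71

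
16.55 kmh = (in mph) 10.28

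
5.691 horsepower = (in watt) 4244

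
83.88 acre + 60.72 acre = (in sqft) 6.299e+06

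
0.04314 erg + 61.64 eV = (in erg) 0.04314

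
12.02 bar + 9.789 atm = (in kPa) 2194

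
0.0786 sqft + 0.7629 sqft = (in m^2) 0.07818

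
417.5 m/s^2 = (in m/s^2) 417.5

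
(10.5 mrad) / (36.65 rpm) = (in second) 0.002736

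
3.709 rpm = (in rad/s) 0.3884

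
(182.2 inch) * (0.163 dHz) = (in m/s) 0.07543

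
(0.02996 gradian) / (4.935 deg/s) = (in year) 1.733e-10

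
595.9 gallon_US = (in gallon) 595.9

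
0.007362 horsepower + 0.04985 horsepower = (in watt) 42.66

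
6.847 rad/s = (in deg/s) 392.3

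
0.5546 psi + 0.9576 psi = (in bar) 0.1043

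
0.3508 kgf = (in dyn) 3.44e+05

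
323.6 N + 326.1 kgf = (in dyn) 3.522e+08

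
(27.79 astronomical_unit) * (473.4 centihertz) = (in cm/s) 1.968e+15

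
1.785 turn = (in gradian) 714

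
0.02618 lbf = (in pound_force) 0.02618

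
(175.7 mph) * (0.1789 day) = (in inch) 4.78e+07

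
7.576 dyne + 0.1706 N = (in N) 0.1707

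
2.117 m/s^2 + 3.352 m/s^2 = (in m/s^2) 5.469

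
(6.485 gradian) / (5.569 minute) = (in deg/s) 0.01747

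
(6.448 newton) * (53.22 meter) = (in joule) 343.2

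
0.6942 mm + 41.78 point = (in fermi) 1.543e+13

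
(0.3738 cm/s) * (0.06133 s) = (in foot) 0.0007521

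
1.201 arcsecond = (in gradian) 0.0003707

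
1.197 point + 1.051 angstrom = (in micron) 422.3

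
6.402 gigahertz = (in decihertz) 6.402e+10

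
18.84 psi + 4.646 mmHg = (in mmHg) 979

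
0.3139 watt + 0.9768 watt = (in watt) 1.291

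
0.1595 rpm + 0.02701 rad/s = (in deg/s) 2.505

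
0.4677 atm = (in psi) 6.873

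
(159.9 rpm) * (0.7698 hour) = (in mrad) 4.64e+07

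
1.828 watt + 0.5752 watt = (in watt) 2.403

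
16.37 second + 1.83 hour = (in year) 0.0002094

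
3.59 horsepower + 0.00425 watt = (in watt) 2677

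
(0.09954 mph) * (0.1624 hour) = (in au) 1.739e-10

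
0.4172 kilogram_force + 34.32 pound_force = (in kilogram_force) 15.98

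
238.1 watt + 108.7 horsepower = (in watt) 8.13e+04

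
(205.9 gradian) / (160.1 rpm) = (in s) 0.1929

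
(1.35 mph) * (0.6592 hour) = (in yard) 1566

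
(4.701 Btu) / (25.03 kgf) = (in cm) 2021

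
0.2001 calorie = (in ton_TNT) 2.001e-10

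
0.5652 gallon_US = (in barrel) 0.01346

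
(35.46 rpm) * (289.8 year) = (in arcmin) 1.167e+14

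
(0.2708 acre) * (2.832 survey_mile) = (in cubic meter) 4.995e+06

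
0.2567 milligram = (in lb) 5.659e-07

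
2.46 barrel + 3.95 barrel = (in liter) 1019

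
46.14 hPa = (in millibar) 46.14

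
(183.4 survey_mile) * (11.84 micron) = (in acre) 0.0008635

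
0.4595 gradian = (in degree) 0.4136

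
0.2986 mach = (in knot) 197.6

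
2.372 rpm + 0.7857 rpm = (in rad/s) 0.3307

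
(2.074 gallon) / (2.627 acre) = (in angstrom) 7385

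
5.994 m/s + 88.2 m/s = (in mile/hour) 210.7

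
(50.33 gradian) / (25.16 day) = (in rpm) 3.473e-06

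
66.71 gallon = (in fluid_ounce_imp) 8888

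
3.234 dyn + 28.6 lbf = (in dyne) 1.272e+07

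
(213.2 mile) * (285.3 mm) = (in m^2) 9.789e+04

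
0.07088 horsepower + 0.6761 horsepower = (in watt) 557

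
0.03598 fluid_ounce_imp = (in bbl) 6.43e-06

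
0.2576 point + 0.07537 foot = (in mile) 1.433e-05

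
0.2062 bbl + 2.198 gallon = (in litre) 41.1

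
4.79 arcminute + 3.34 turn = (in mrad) 2.099e+04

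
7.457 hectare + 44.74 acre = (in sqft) 2.752e+06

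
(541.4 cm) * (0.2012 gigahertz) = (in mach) 3.199e+06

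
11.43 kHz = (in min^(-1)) 6.858e+05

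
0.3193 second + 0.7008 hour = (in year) 8.001e-05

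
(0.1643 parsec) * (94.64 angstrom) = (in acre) 1.186e+04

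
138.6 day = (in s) 1.198e+07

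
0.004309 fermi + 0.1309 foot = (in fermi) 3.99e+13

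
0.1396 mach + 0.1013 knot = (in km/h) 171.3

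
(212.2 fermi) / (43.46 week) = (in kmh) 2.906e-20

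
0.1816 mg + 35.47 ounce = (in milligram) 1.006e+06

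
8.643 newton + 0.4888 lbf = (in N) 10.82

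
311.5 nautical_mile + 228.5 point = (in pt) 1.635e+09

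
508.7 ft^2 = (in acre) 0.01168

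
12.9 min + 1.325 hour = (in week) 0.009167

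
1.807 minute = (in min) 1.807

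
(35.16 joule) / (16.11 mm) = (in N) 2182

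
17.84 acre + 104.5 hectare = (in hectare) 111.7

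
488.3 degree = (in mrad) 8522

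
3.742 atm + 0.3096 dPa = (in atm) 3.742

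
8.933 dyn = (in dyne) 8.933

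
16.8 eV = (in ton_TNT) 6.433e-28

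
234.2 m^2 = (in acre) 0.05787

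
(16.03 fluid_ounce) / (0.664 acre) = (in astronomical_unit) 1.179e-18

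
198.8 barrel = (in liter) 3.161e+04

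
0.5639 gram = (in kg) 0.0005639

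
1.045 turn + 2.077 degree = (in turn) 1.051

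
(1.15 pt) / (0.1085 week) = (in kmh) 2.226e-08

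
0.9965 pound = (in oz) 15.94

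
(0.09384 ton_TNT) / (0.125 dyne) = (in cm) 3.141e+16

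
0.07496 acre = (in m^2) 303.4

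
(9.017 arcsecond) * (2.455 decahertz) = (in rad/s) 0.001073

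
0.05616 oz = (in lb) 0.00351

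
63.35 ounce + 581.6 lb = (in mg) 2.656e+08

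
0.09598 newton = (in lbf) 0.02158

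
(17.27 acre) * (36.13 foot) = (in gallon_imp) 1.693e+08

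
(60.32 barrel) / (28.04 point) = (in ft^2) 1.044e+04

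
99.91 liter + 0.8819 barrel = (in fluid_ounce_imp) 8451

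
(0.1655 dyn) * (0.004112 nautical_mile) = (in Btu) 1.195e-08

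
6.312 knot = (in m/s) 3.247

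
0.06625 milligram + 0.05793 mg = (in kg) 1.242e-07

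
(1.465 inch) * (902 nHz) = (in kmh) 1.208e-07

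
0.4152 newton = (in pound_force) 0.09334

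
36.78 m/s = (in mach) 0.108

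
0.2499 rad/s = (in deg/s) 14.32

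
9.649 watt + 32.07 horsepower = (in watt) 2.392e+04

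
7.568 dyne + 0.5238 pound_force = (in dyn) 2.33e+05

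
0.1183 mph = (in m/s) 0.05288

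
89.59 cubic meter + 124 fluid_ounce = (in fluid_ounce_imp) 3.153e+06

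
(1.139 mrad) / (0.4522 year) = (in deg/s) 4.576e-09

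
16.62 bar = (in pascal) 1.662e+06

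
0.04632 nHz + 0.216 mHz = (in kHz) 2.16e-07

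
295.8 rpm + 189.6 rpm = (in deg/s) 2912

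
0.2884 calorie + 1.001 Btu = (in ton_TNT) 2.527e-07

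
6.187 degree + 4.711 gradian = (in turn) 0.02896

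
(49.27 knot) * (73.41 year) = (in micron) 5.868e+16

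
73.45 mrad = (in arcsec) 1.515e+04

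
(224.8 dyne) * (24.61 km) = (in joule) 55.32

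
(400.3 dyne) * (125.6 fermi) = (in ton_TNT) 1.202e-25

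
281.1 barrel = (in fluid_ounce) 1.511e+06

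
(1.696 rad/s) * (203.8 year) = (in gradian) 6.939e+11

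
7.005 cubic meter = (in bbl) 44.06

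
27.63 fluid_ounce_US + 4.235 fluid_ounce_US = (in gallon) 0.2489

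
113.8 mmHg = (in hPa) 151.7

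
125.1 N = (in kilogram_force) 12.76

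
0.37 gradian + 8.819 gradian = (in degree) 8.27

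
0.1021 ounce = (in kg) 0.002894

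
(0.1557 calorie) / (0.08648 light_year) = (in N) 7.962e-16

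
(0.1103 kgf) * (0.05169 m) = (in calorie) 0.01336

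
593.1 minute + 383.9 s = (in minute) 599.5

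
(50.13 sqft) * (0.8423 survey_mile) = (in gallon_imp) 1.389e+06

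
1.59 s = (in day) 1.84e-05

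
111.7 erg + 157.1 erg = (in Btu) 2.548e-08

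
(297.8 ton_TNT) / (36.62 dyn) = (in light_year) 0.3596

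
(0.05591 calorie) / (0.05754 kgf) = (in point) 1175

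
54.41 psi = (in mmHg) 2814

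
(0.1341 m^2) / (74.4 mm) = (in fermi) 1.802e+15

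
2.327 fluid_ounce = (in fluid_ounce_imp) 2.422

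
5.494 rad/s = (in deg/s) 314.8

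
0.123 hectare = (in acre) 0.3039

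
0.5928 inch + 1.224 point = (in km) 1.549e-05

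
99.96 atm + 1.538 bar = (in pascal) 1.028e+07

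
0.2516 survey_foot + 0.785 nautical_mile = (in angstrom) 1.454e+13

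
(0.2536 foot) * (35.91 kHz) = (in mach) 8.152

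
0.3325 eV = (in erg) 5.327e-13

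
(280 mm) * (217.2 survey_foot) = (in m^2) 18.54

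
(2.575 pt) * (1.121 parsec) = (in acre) 7.765e+09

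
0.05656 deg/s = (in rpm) 0.009427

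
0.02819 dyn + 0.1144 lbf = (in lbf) 0.1144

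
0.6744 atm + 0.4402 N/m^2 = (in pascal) 6.833e+04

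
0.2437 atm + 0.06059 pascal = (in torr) 185.2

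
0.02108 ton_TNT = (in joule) 8.82e+07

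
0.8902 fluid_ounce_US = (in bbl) 0.0001656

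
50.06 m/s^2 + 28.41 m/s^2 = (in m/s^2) 78.47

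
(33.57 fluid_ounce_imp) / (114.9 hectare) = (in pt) 2.353e-06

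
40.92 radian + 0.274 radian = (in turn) 6.556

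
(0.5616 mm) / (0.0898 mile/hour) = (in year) 4.436e-10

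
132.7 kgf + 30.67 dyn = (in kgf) 132.7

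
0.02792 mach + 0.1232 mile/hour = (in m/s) 9.562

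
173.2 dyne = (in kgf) 0.0001766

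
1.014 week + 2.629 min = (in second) 6.134e+05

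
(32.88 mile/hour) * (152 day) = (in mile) 1.199e+05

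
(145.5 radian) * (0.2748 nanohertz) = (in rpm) 3.818e-07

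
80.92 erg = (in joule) 8.092e-06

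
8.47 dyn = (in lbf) 1.904e-05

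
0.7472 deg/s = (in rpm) 0.1245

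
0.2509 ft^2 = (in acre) 5.76e-06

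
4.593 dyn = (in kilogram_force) 4.684e-06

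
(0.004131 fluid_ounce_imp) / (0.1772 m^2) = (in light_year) 7.001e-23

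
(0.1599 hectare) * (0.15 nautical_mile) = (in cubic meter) 4.442e+05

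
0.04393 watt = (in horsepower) 5.891e-05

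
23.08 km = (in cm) 2.308e+06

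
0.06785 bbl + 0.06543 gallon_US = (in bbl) 0.06941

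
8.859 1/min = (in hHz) 0.001476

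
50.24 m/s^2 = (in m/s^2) 50.24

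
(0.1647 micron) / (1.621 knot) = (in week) 3.266e-13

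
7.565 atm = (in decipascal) 7.665e+06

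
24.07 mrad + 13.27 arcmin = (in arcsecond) 5761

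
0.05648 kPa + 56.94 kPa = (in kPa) 57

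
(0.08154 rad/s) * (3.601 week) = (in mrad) 1.776e+08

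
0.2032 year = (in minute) 1.068e+05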